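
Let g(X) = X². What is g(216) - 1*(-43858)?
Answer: 90514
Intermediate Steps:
g(216) - 1*(-43858) = 216² - 1*(-43858) = 46656 + 43858 = 90514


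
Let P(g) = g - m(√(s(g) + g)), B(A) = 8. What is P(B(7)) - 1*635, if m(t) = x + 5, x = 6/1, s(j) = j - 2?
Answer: -638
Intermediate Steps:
s(j) = -2 + j
x = 6 (x = 6*1 = 6)
m(t) = 11 (m(t) = 6 + 5 = 11)
P(g) = -11 + g (P(g) = g - 1*11 = g - 11 = -11 + g)
P(B(7)) - 1*635 = (-11 + 8) - 1*635 = -3 - 635 = -638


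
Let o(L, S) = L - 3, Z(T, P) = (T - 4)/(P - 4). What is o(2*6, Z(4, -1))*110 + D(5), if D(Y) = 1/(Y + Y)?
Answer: 9901/10 ≈ 990.10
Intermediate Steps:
Z(T, P) = (-4 + T)/(-4 + P)
o(L, S) = -3 + L
D(Y) = 1/(2*Y)
o(2*6, Z(4, -1))*110 + D(5) = (-3 + 2*6)*110 + (1/2)/5 = (-3 + 12)*110 + (1/2)*(1/5) = 9*110 + 1/10 = 990 + 1/10 = 9901/10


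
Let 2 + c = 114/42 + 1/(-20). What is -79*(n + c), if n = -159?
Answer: 1751193/140 ≈ 12509.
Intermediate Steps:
c = 93/140 (c = -2 + (114/42 + 1/(-20)) = -2 + (114*(1/42) + 1*(-1/20)) = -2 + (19/7 - 1/20) = -2 + 373/140 = 93/140 ≈ 0.66429)
-79*(n + c) = -79*(-159 + 93/140) = -79*(-22167/140) = 1751193/140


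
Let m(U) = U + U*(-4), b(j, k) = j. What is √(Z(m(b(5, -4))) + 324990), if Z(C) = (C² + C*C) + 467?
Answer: √325907 ≈ 570.88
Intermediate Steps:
m(U) = -3*U (m(U) = U - 4*U = -3*U)
Z(C) = 467 + 2*C² (Z(C) = (C² + C²) + 467 = 2*C² + 467 = 467 + 2*C²)
√(Z(m(b(5, -4))) + 324990) = √((467 + 2*(-3*5)²) + 324990) = √((467 + 2*(-15)²) + 324990) = √((467 + 2*225) + 324990) = √((467 + 450) + 324990) = √(917 + 324990) = √325907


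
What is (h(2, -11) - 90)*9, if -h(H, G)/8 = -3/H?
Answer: -702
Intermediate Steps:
h(H, G) = 24/H (h(H, G) = -(-24)/H = 24/H)
(h(2, -11) - 90)*9 = (24/2 - 90)*9 = (24*(1/2) - 90)*9 = (12 - 90)*9 = -78*9 = -702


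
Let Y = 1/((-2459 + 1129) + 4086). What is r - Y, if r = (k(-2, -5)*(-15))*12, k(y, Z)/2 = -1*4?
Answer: 3968639/2756 ≈ 1440.0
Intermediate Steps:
k(y, Z) = -8 (k(y, Z) = 2*(-1*4) = 2*(-4) = -8)
Y = 1/2756 (Y = 1/(-1330 + 4086) = 1/2756 ≈ 0.00036284)
r = 1440 (r = -8*(-15)*12 = 120*12 = 1440)
r - Y = 1440 - 1*1/2756 = 1440 - 1/2756 = 3968639/2756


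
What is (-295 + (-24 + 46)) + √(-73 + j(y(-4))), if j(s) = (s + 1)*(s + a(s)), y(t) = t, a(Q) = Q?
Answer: -273 + 7*I ≈ -273.0 + 7.0*I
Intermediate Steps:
j(s) = 2*s*(1 + s) (j(s) = (s + 1)*(s + s) = (1 + s)*(2*s) = 2*s*(1 + s))
(-295 + (-24 + 46)) + √(-73 + j(y(-4))) = (-295 + (-24 + 46)) + √(-73 + 2*(-4)*(1 - 4)) = (-295 + 22) + √(-73 + 2*(-4)*(-3)) = -273 + √(-73 + 24) = -273 + √(-49) = -273 + 7*I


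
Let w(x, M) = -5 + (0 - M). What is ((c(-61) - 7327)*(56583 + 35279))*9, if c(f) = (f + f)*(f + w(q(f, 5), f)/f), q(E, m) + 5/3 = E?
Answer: 187674066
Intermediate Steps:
q(E, m) = -5/3 + E
w(x, M) = -5 - M
c(f) = 2*f*(f + (-5 - f)/f) (c(f) = (f + f)*(f + (-5 - f)/f) = (2*f)*(f + (-5 - f)/f) = 2*f*(f + (-5 - f)/f))
((c(-61) - 7327)*(56583 + 35279))*9 = (((-10 - 2*(-61) + 2*(-61)**2) - 7327)*(56583 + 35279))*9 = (((-10 + 122 + 2*3721) - 7327)*91862)*9 = (((-10 + 122 + 7442) - 7327)*91862)*9 = ((7554 - 7327)*91862)*9 = (227*91862)*9 = 20852674*9 = 187674066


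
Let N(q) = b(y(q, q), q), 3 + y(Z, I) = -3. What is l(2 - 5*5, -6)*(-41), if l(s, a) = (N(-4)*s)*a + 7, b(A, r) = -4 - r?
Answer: -287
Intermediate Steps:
y(Z, I) = -6 (y(Z, I) = -3 - 3 = -6)
N(q) = -4 - q
l(s, a) = 7 (l(s, a) = ((-4 - 1*(-4))*s)*a + 7 = ((-4 + 4)*s)*a + 7 = (0*s)*a + 7 = 0*a + 7 = 0 + 7 = 7)
l(2 - 5*5, -6)*(-41) = 7*(-41) = -287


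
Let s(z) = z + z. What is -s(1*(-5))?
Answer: 10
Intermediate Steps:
s(z) = 2*z
-s(1*(-5)) = -2*1*(-5) = -2*(-5) = -1*(-10) = 10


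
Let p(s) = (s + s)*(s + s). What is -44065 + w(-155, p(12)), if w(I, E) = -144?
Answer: -44209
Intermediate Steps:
p(s) = 4*s² (p(s) = (2*s)*(2*s) = 4*s²)
-44065 + w(-155, p(12)) = -44065 - 144 = -44209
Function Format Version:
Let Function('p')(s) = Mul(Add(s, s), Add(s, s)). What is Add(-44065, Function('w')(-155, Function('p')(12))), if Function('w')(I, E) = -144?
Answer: -44209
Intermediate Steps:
Function('p')(s) = Mul(4, Pow(s, 2)) (Function('p')(s) = Mul(Mul(2, s), Mul(2, s)) = Mul(4, Pow(s, 2)))
Add(-44065, Function('w')(-155, Function('p')(12))) = Add(-44065, -144) = -44209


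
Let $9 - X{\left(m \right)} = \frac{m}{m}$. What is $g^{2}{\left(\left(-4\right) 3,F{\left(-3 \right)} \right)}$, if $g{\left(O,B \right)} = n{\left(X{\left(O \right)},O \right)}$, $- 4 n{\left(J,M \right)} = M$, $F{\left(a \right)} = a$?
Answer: $9$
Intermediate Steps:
$X{\left(m \right)} = 8$ ($X{\left(m \right)} = 9 - \frac{m}{m} = 9 - 1 = 8$)
$n{\left(J,M \right)} = - \frac{M}{4}$
$g{\left(O,B \right)} = - \frac{O}{4}$
$g^{2}{\left(\left(-4\right) 3,F{\left(-3 \right)} \right)} = \left(- \frac{\left(-4\right) 3}{4}\right)^{2} = \left(\left(- \frac{1}{4}\right) \left(-12\right)\right)^{2} = 3^{2} = 9$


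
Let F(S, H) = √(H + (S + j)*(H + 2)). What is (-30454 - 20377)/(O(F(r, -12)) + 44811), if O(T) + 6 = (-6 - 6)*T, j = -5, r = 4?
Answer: -759160985/669162771 - 203324*I*√2/669162771 ≈ -1.1345 - 0.00042971*I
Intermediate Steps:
F(S, H) = √(H + (-5 + S)*(2 + H)) (F(S, H) = √(H + (S - 5)*(H + 2)) = √(H + (-5 + S)*(2 + H)))
O(T) = -6 - 12*T (O(T) = -6 + (-6 - 6)*T = -6 - 12*T)
(-30454 - 20377)/(O(F(r, -12)) + 44811) = (-30454 - 20377)/((-6 - 12*√(-10 - 4*(-12) + 2*4 - 12*4)) + 44811) = -50831/((-6 - 12*√(-10 + 48 + 8 - 48)) + 44811) = -50831/((-6 - 12*I*√2) + 44811) = -50831/(44805 - 12*I*√2)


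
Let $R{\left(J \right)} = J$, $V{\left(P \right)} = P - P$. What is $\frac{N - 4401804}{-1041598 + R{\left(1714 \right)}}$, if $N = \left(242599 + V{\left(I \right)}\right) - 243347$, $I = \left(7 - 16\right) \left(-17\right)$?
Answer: $\frac{1100638}{259971} \approx 4.2337$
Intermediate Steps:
$I = 153$ ($I = \left(-9\right) \left(-17\right) = 153$)
$V{\left(P \right)} = 0$
$N = -748$ ($N = \left(242599 + 0\right) - 243347 = 242599 - 243347 = -748$)
$\frac{N - 4401804}{-1041598 + R{\left(1714 \right)}} = \frac{-748 - 4401804}{-1041598 + 1714} = - \frac{4402552}{-1039884} = \left(-4402552\right) \left(- \frac{1}{1039884}\right) = \frac{1100638}{259971}$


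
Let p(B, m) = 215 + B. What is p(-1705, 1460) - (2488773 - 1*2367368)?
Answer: -122895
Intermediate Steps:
p(-1705, 1460) - (2488773 - 1*2367368) = (215 - 1705) - (2488773 - 1*2367368) = -1490 - (2488773 - 2367368) = -1490 - 1*121405 = -1490 - 121405 = -122895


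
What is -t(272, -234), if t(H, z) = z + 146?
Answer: 88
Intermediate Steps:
t(H, z) = 146 + z
-t(272, -234) = -(146 - 234) = -1*(-88) = 88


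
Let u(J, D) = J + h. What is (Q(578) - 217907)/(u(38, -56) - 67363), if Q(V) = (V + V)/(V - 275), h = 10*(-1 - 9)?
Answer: 13204933/4085955 ≈ 3.2318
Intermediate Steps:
h = -100 (h = 10*(-10) = -100)
u(J, D) = -100 + J (u(J, D) = J - 100 = -100 + J)
Q(V) = 2*V/(-275 + V) (Q(V) = (2*V)/(-275 + V) = 2*V/(-275 + V))
(Q(578) - 217907)/(u(38, -56) - 67363) = (2*578/(-275 + 578) - 217907)/((-100 + 38) - 67363) = (2*578/303 - 217907)/(-62 - 67363) = (2*578*(1/303) - 217907)/(-67425) = (1156/303 - 217907)*(-1/67425) = -66024665/303*(-1/67425) = 13204933/4085955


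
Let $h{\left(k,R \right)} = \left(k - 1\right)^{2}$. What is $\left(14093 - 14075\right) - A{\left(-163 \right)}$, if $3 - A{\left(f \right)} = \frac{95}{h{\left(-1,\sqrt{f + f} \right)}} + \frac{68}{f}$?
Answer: $\frac{24993}{652} \approx 38.333$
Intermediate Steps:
$h{\left(k,R \right)} = \left(-1 + k\right)^{2}$
$A{\left(f \right)} = - \frac{83}{4} - \frac{68}{f}$ ($A{\left(f \right)} = 3 - \left(\frac{95}{\left(-1 - 1\right)^{2}} + \frac{68}{f}\right) = 3 - \left(\frac{95}{\left(-2\right)^{2}} + \frac{68}{f}\right) = 3 - \left(\frac{95}{4} + \frac{68}{f}\right) = - \frac{83}{4} - \frac{68}{f}$)
$\left(14093 - 14075\right) - A{\left(-163 \right)} = \left(14093 - 14075\right) - \left(- \frac{83}{4} - \frac{68}{-163}\right) = 18 - \left(- \frac{83}{4} - - \frac{68}{163}\right) = 18 - \left(- \frac{83}{4} + \frac{68}{163}\right) = 18 - - \frac{13257}{652} = 18 + \frac{13257}{652} = \frac{24993}{652}$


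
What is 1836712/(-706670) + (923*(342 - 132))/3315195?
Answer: -15261755366/6007048335 ≈ -2.5406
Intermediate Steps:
1836712/(-706670) + (923*(342 - 132))/3315195 = 1836712*(-1/706670) + (923*210)*(1/3315195) = -918356/353335 + 193830*(1/3315195) = -918356/353335 + 994/17001 = -15261755366/6007048335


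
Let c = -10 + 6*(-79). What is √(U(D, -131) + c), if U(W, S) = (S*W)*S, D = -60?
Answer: 32*I*√1006 ≈ 1015.0*I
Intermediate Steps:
U(W, S) = W*S²
c = -484 (c = -10 - 474 = -484)
√(U(D, -131) + c) = √(-60*(-131)² - 484) = √(-60*17161 - 484) = √(-1029660 - 484) = √(-1030144) = 32*I*√1006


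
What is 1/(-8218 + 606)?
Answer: -1/7612 ≈ -0.00013137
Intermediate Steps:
1/(-8218 + 606) = 1/(-7612) = -1/7612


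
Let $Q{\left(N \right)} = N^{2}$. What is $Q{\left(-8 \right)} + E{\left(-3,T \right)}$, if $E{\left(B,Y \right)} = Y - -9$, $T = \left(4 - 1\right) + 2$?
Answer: $78$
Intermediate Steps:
$T = 5$ ($T = 3 + 2 = 5$)
$E{\left(B,Y \right)} = 9 + Y$ ($E{\left(B,Y \right)} = Y + 9 = 9 + Y$)
$Q{\left(-8 \right)} + E{\left(-3,T \right)} = \left(-8\right)^{2} + \left(9 + 5\right) = 64 + 14 = 78$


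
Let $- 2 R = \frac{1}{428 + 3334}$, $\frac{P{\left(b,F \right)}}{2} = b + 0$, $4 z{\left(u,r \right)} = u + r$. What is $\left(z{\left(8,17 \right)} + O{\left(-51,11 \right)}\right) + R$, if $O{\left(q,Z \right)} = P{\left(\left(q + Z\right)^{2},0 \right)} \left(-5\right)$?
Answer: $- \frac{30084244}{1881} \approx -15994.0$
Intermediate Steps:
$z{\left(u,r \right)} = \frac{r}{4} + \frac{u}{4}$ ($z{\left(u,r \right)} = \frac{u + r}{4} = \frac{r + u}{4} = \frac{r}{4} + \frac{u}{4}$)
$P{\left(b,F \right)} = 2 b$ ($P{\left(b,F \right)} = 2 \left(b + 0\right) = 2 b$)
$O{\left(q,Z \right)} = - 10 \left(Z + q\right)^{2}$ ($O{\left(q,Z \right)} = 2 \left(q + Z\right)^{2} \left(-5\right) = 2 \left(Z + q\right)^{2} \left(-5\right) = - 10 \left(Z + q\right)^{2}$)
$R = - \frac{1}{7524}$ ($R = - \frac{1}{2 \left(428 + 3334\right)} = - \frac{1}{2 \cdot 3762} = \left(- \frac{1}{2}\right) \frac{1}{3762} = - \frac{1}{7524} \approx -0.00013291$)
$\left(z{\left(8,17 \right)} + O{\left(-51,11 \right)}\right) + R = \left(\left(\frac{1}{4} \cdot 17 + \frac{1}{4} \cdot 8\right) - 10 \left(11 - 51\right)^{2}\right) - \frac{1}{7524} = \left(\left(\frac{17}{4} + 2\right) - 10 \left(-40\right)^{2}\right) - \frac{1}{7524} = \left(\frac{25}{4} - 16000\right) - \frac{1}{7524} = - \frac{63975}{4} - \frac{1}{7524} = - \frac{30084244}{1881}$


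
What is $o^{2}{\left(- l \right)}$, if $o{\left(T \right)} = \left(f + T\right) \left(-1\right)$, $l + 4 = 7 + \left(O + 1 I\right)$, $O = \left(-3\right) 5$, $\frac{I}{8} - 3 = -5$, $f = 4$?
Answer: $1024$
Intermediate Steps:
$I = -16$ ($I = 24 + 8 \left(-5\right) = 24 - 40 = -16$)
$O = -15$
$l = -28$ ($l = -4 + \left(7 + \left(-15 + 1 \left(-16\right)\right)\right) = -4 + \left(7 - 31\right) = -4 - 24 = -28$)
$o{\left(T \right)} = -4 - T$ ($o{\left(T \right)} = \left(4 + T\right) \left(-1\right) = -4 - T$)
$o^{2}{\left(- l \right)} = \left(-4 - \left(-1\right) \left(-28\right)\right)^{2} = \left(-4 - 28\right)^{2} = \left(-32\right)^{2} = 1024$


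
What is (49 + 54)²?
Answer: 10609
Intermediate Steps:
(49 + 54)² = 103² = 10609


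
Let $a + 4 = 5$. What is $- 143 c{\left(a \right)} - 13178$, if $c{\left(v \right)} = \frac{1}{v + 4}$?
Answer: $- \frac{66033}{5} \approx -13207.0$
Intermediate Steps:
$a = 1$ ($a = -4 + 5 = 1$)
$c{\left(v \right)} = \frac{1}{4 + v}$
$- 143 c{\left(a \right)} - 13178 = - \frac{143}{4 + 1} - 13178 = - \frac{143}{5} - 13178 = - \frac{66033}{5}$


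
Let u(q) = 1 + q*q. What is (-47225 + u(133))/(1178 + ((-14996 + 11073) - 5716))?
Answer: 29535/8461 ≈ 3.4907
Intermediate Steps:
u(q) = 1 + q²
(-47225 + u(133))/(1178 + ((-14996 + 11073) - 5716)) = (-47225 + (1 + 133²))/(1178 + ((-14996 + 11073) - 5716)) = (-47225 + (1 + 17689))/(1178 + (-3923 - 5716)) = (-47225 + 17690)/(1178 - 9639) = -29535/(-8461) = -29535*(-1/8461) = 29535/8461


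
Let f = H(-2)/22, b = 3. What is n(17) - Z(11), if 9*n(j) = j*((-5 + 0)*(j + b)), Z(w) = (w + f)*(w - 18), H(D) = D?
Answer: -11140/99 ≈ -112.53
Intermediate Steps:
f = -1/11 (f = -2/22 = -2*1/22 = -1/11 ≈ -0.090909)
Z(w) = (-18 + w)*(-1/11 + w) (Z(w) = (w - 1/11)*(w - 18) = (-1/11 + w)*(-18 + w) = (-18 + w)*(-1/11 + w))
n(j) = j*(-15 - 5*j)/9 (n(j) = (j*((-5 + 0)*(j + 3)))/9 = (j*(-5*(3 + j)))/9 = (j*(-15 - 5*j))/9 = j*(-15 - 5*j)/9)
n(17) - Z(11) = -5/9*17*(3 + 17) - (18/11 + 11² - 199/11*11) = -5/9*17*20 - (18/11 + 121 - 199) = -1700/9 - 1*(-840/11) = -1700/9 + 840/11 = -11140/99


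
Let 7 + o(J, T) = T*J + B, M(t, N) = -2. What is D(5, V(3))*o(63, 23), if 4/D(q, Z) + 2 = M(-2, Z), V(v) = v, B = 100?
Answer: -1542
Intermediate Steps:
o(J, T) = 93 + J*T (o(J, T) = -7 + (T*J + 100) = -7 + (J*T + 100) = -7 + (100 + J*T) = 93 + J*T)
D(q, Z) = -1 (D(q, Z) = 4/(-2 - 2) = 4/(-4) = 4*(-1/4) = -1)
D(5, V(3))*o(63, 23) = -(93 + 63*23) = -(93 + 1449) = -1*1542 = -1542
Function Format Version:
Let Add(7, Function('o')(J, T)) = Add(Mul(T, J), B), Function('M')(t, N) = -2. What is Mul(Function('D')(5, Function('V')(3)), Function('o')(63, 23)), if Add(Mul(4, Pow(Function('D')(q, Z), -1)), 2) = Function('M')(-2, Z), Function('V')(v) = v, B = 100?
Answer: -1542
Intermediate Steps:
Function('o')(J, T) = Add(93, Mul(J, T)) (Function('o')(J, T) = Add(-7, Add(Mul(T, J), 100)) = Add(-7, Add(Mul(J, T), 100)) = Add(-7, Add(100, Mul(J, T))) = Add(93, Mul(J, T)))
Function('D')(q, Z) = -1 (Function('D')(q, Z) = Mul(4, Pow(Add(-2, -2), -1)) = Mul(4, Pow(-4, -1)) = Mul(4, Rational(-1, 4)) = -1)
Mul(Function('D')(5, Function('V')(3)), Function('o')(63, 23)) = Mul(-1, Add(93, Mul(63, 23))) = Mul(-1, Add(93, 1449)) = Mul(-1, 1542) = -1542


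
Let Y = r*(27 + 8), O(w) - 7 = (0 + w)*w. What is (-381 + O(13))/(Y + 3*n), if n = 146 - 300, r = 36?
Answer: -205/798 ≈ -0.25689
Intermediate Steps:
O(w) = 7 + w² (O(w) = 7 + (0 + w)*w = 7 + w*w = 7 + w²)
n = -154
Y = 1260 (Y = 36*(27 + 8) = 36*35 = 1260)
(-381 + O(13))/(Y + 3*n) = (-381 + (7 + 13²))/(1260 + 3*(-154)) = (-381 + (7 + 169))/(1260 - 462) = (-381 + 176)/798 = -205*1/798 = -205/798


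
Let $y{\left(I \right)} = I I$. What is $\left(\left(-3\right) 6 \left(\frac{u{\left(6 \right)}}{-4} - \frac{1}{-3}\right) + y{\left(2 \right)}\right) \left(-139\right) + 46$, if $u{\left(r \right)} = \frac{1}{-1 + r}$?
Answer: $\frac{1989}{10} \approx 198.9$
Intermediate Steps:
$y{\left(I \right)} = I^{2}$
$\left(\left(-3\right) 6 \left(\frac{u{\left(6 \right)}}{-4} - \frac{1}{-3}\right) + y{\left(2 \right)}\right) \left(-139\right) + 46 = \left(\left(-3\right) 6 \left(\frac{1}{\left(-1 + 6\right) \left(-4\right)} - \frac{1}{-3}\right) + 2^{2}\right) \left(-139\right) + 46 = \left(- 18 \left(\frac{1}{5} \left(- \frac{1}{4}\right) - - \frac{1}{3}\right) + 4\right) \left(-139\right) + 46 = \left(- 18 \left(\frac{1}{5} \left(- \frac{1}{4}\right) + \frac{1}{3}\right) + 4\right) \left(-139\right) + 46 = \left(- 18 \left(- \frac{1}{20} + \frac{1}{3}\right) + 4\right) \left(-139\right) + 46 = \left(\left(-18\right) \frac{17}{60} + 4\right) \left(-139\right) + 46 = \left(- \frac{51}{10} + 4\right) \left(-139\right) + 46 = \left(- \frac{11}{10}\right) \left(-139\right) + 46 = \frac{1529}{10} + 46 = \frac{1989}{10}$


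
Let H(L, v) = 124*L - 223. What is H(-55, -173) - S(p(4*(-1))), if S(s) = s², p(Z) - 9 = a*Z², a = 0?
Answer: -7124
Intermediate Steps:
H(L, v) = -223 + 124*L
p(Z) = 9 (p(Z) = 9 + 0*Z² = 9 + 0 = 9)
H(-55, -173) - S(p(4*(-1))) = (-223 + 124*(-55)) - 1*9² = (-223 - 6820) - 1*81 = -7043 - 81 = -7124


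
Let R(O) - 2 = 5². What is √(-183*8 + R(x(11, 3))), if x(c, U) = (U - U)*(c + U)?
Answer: I*√1437 ≈ 37.908*I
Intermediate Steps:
x(c, U) = 0 (x(c, U) = 0*(U + c) = 0)
R(O) = 27 (R(O) = 2 + 5² = 2 + 25 = 27)
√(-183*8 + R(x(11, 3))) = √(-183*8 + 27) = √(-1464 + 27) = √(-1437) = I*√1437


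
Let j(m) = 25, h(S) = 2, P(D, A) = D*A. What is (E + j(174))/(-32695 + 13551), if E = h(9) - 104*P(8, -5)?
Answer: -4187/19144 ≈ -0.21871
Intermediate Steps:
P(D, A) = A*D
E = 4162 (E = 2 - (-520)*8 = 2 - 104*(-40) = 2 + 4160 = 4162)
(E + j(174))/(-32695 + 13551) = (4162 + 25)/(-32695 + 13551) = 4187/(-19144) = 4187*(-1/19144) = -4187/19144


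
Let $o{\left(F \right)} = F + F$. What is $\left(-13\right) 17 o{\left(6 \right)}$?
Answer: $-2652$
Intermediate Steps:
$o{\left(F \right)} = 2 F$
$\left(-13\right) 17 o{\left(6 \right)} = \left(-13\right) 17 \cdot 2 \cdot 6 = \left(-221\right) 12 = -2652$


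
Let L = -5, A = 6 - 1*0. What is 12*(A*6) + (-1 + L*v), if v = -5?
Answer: 456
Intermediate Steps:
A = 6 (A = 6 + 0 = 6)
12*(A*6) + (-1 + L*v) = 12*(6*6) + (-1 - 5*(-5)) = 12*36 + (-1 + 25) = 432 + 24 = 456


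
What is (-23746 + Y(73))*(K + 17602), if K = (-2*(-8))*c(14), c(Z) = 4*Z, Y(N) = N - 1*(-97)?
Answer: -436108848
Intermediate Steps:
Y(N) = 97 + N (Y(N) = N + 97 = 97 + N)
K = 896 (K = (-2*(-8))*(4*14) = 16*56 = 896)
(-23746 + Y(73))*(K + 17602) = (-23746 + (97 + 73))*(896 + 17602) = (-23746 + 170)*18498 = -23576*18498 = -436108848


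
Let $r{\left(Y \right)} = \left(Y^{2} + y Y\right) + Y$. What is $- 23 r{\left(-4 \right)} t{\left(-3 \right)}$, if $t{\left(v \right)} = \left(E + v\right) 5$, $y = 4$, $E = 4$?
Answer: $460$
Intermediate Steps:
$t{\left(v \right)} = 20 + 5 v$ ($t{\left(v \right)} = \left(4 + v\right) 5 = 20 + 5 v$)
$r{\left(Y \right)} = Y^{2} + 5 Y$ ($r{\left(Y \right)} = \left(Y^{2} + 4 Y\right) + Y = Y^{2} + 5 Y$)
$- 23 r{\left(-4 \right)} t{\left(-3 \right)} = - 23 \left(- 4 \left(5 - 4\right)\right) \left(20 + 5 \left(-3\right)\right) = - 23 \left(\left(-4\right) 1\right) \left(20 - 15\right) = \left(-23\right) \left(-4\right) 5 = 92 \cdot 5 = 460$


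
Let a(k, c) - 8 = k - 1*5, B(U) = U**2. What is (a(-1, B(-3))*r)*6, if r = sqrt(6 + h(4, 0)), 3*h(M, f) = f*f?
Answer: 12*sqrt(6) ≈ 29.394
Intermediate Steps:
h(M, f) = f**2/3 (h(M, f) = (f*f)/3 = f**2/3)
a(k, c) = 3 + k (a(k, c) = 8 + (k - 1*5) = 8 + (k - 5) = 8 + (-5 + k) = 3 + k)
r = sqrt(6) (r = sqrt(6 + (1/3)*0**2) = sqrt(6 + (1/3)*0) = sqrt(6 + 0) = sqrt(6) ≈ 2.4495)
(a(-1, B(-3))*r)*6 = ((3 - 1)*sqrt(6))*6 = (2*sqrt(6))*6 = 12*sqrt(6)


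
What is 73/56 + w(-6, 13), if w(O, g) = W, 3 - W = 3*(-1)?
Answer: 409/56 ≈ 7.3036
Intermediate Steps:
W = 6 (W = 3 - 3*(-1) = 3 - 1*(-3) = 3 + 3 = 6)
w(O, g) = 6
73/56 + w(-6, 13) = 73/56 + 6 = 409/56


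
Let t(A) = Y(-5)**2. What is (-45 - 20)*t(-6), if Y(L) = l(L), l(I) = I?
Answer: -1625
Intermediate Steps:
Y(L) = L
t(A) = 25 (t(A) = (-5)**2 = 25)
(-45 - 20)*t(-6) = (-45 - 20)*25 = -65*25 = -1625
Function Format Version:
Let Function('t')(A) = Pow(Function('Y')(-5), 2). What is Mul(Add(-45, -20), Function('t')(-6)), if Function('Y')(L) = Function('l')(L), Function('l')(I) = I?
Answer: -1625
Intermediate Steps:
Function('Y')(L) = L
Function('t')(A) = 25 (Function('t')(A) = Pow(-5, 2) = 25)
Mul(Add(-45, -20), Function('t')(-6)) = Mul(Add(-45, -20), 25) = Mul(-65, 25) = -1625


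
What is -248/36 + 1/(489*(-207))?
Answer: -697315/101223 ≈ -6.8889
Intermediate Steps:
-248/36 + 1/(489*(-207)) = -248*1/36 + (1/489)*(-1/207) = -62/9 - 1/101223 = -697315/101223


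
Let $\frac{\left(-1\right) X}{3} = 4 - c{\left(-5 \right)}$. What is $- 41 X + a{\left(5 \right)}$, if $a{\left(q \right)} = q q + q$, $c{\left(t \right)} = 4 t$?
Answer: $2982$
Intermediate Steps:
$a{\left(q \right)} = q + q^{2}$ ($a{\left(q \right)} = q^{2} + q = q + q^{2}$)
$X = -72$ ($X = - 3 \left(4 - 4 \left(-5\right)\right) = - 3 \left(4 - -20\right) = - 3 \left(4 + 20\right) = \left(-3\right) 24 = -72$)
$- 41 X + a{\left(5 \right)} = \left(-41\right) \left(-72\right) + 5 \left(1 + 5\right) = 2952 + 5 \cdot 6 = 2952 + 30 = 2982$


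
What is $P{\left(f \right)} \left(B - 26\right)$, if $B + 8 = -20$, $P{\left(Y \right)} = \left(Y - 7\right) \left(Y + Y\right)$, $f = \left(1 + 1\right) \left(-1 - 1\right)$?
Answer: $-4752$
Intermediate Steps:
$f = -4$ ($f = 2 \left(-2\right) = -4$)
$P{\left(Y \right)} = 2 Y \left(-7 + Y\right)$ ($P{\left(Y \right)} = \left(-7 + Y\right) 2 Y = 2 Y \left(-7 + Y\right)$)
$B = -28$ ($B = -8 - 20 = -28$)
$P{\left(f \right)} \left(B - 26\right) = 2 \left(-4\right) \left(-7 - 4\right) \left(-28 - 26\right) = 2 \left(-4\right) \left(-11\right) \left(-54\right) = 88 \left(-54\right) = -4752$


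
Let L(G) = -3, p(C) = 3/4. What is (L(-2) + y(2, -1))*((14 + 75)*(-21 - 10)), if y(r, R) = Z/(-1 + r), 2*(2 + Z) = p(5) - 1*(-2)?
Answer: 80011/8 ≈ 10001.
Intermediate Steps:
p(C) = ¾ (p(C) = 3*(¼) = ¾)
Z = -5/8 (Z = -2 + (¾ - 1*(-2))/2 = -2 + (¾ + 2)/2 = -2 + (½)*(11/4) = -2 + 11/8 = -5/8 ≈ -0.62500)
y(r, R) = -5/(8*(-1 + r))
(L(-2) + y(2, -1))*((14 + 75)*(-21 - 10)) = (-3 - 5/(-8 + 8*2))*((14 + 75)*(-21 - 10)) = (-3 - 5/(-8 + 16))*(89*(-31)) = (-3 - 5/8)*(-2759) = -29/8*(-2759) = 80011/8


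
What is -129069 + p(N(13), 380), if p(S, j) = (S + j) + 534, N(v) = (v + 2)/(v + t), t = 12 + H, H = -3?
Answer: -2819395/22 ≈ -1.2815e+5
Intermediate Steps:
t = 9 (t = 12 - 3 = 9)
N(v) = (2 + v)/(9 + v) (N(v) = (v + 2)/(v + 9) = (2 + v)/(9 + v))
p(S, j) = 534 + S + j
-129069 + p(N(13), 380) = -129069 + (534 + (2 + 13)/(9 + 13) + 380) = -129069 + (534 + 15/22 + 380) = -129069 + 20123/22 = -2819395/22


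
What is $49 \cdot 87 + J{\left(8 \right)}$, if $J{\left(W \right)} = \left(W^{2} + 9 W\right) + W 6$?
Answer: $4447$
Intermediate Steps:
$J{\left(W \right)} = W^{2} + 15 W$ ($J{\left(W \right)} = \left(W^{2} + 9 W\right) + 6 W = W^{2} + 15 W$)
$49 \cdot 87 + J{\left(8 \right)} = 49 \cdot 87 + 8 \left(15 + 8\right) = 4263 + 8 \cdot 23 = 4263 + 184 = 4447$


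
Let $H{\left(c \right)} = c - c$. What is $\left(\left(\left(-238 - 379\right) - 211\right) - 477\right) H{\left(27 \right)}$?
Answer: $0$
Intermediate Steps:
$H{\left(c \right)} = 0$
$\left(\left(\left(-238 - 379\right) - 211\right) - 477\right) H{\left(27 \right)} = \left(\left(\left(-238 - 379\right) - 211\right) - 477\right) 0 = \left(\left(-617 - 211\right) - 477\right) 0 = \left(-828 - 477\right) 0 = \left(-1305\right) 0 = 0$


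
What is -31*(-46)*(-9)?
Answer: -12834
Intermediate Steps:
-31*(-46)*(-9) = 1426*(-9) = -12834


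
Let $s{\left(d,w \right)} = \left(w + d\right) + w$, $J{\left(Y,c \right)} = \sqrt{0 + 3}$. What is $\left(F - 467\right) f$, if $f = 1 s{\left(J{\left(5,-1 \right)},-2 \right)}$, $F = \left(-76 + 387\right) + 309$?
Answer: $-612 + 153 \sqrt{3} \approx -347.0$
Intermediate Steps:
$J{\left(Y,c \right)} = \sqrt{3}$
$F = 620$ ($F = 311 + 309 = 620$)
$s{\left(d,w \right)} = d + 2 w$ ($s{\left(d,w \right)} = \left(d + w\right) + w = d + 2 w$)
$f = -4 + \sqrt{3}$ ($f = 1 \left(\sqrt{3} + 2 \left(-2\right)\right) = 1 \left(\sqrt{3} - 4\right) = 1 \left(-4 + \sqrt{3}\right) = -4 + \sqrt{3} \approx -2.2679$)
$\left(F - 467\right) f = \left(620 - 467\right) \left(-4 + \sqrt{3}\right) = 153 \left(-4 + \sqrt{3}\right) = -612 + 153 \sqrt{3}$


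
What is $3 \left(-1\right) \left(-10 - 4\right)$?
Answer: $42$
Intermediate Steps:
$3 \left(-1\right) \left(-10 - 4\right) = \left(-3\right) \left(-14\right) = 42$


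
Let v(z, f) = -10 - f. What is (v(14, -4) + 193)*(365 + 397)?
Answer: 142494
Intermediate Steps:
(v(14, -4) + 193)*(365 + 397) = ((-10 - 1*(-4)) + 193)*(365 + 397) = ((-10 + 4) + 193)*762 = (-6 + 193)*762 = 187*762 = 142494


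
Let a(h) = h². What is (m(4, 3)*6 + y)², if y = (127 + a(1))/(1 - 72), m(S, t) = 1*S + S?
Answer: 10758400/5041 ≈ 2134.2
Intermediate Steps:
m(S, t) = 2*S (m(S, t) = S + S = 2*S)
y = -128/71 (y = (127 + 1²)/(1 - 72) = (127 + 1)/(-71) = 128*(-1/71) = -128/71 ≈ -1.8028)
(m(4, 3)*6 + y)² = ((2*4)*6 - 128/71)² = (8*6 - 128/71)² = (48 - 128/71)² = (3280/71)² = 10758400/5041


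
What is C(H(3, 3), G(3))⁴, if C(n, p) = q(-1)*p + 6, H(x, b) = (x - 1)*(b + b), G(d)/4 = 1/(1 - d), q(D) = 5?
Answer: 256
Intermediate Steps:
G(d) = 4/(1 - d)
H(x, b) = 2*b*(-1 + x) (H(x, b) = (-1 + x)*(2*b) = 2*b*(-1 + x))
C(n, p) = 6 + 5*p (C(n, p) = 5*p + 6 = 6 + 5*p)
C(H(3, 3), G(3))⁴ = (6 + 5*(-4/(-1 + 3)))⁴ = (6 + 5*(-4/2))⁴ = (6 + 5*(-4*½))⁴ = (6 + 5*(-2))⁴ = (6 - 10)⁴ = (-4)⁴ = 256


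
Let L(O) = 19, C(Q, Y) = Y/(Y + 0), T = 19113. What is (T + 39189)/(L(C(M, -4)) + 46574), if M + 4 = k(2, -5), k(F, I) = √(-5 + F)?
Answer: 6478/5177 ≈ 1.2513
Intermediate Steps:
M = -4 + I*√3 (M = -4 + √(-5 + 2) = -4 + √(-3) = -4 + I*√3 ≈ -4.0 + 1.732*I)
C(Q, Y) = 1 (C(Q, Y) = Y/Y = 1)
(T + 39189)/(L(C(M, -4)) + 46574) = (19113 + 39189)/(19 + 46574) = 58302/46593 = 58302*(1/46593) = 6478/5177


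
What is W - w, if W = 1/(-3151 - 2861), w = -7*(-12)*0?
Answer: -1/6012 ≈ -0.00016633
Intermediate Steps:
w = 0 (w = 84*0 = 0)
W = -1/6012 (W = 1/(-6012) = -1/6012 ≈ -0.00016633)
W - w = -1/6012 - 1*0 = -1/6012 + 0 = -1/6012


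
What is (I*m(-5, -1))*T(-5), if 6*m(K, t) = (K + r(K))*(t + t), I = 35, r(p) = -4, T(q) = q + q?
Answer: -1050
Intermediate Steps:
T(q) = 2*q
m(K, t) = t*(-4 + K)/3 (m(K, t) = ((K - 4)*(t + t))/6 = ((-4 + K)*(2*t))/6 = (2*t*(-4 + K))/6 = t*(-4 + K)/3)
(I*m(-5, -1))*T(-5) = (35*((⅓)*(-1)*(-4 - 5)))*(2*(-5)) = (35*((⅓)*(-1)*(-9)))*(-10) = (35*3)*(-10) = 105*(-10) = -1050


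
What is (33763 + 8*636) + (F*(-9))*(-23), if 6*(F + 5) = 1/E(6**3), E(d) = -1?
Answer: 75563/2 ≈ 37782.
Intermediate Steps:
F = -31/6 (F = -5 + (1/6)/(-1) = -5 + (1/6)*(-1) = -5 - 1/6 = -31/6 ≈ -5.1667)
(33763 + 8*636) + (F*(-9))*(-23) = (33763 + 8*636) - 31/6*(-9)*(-23) = (33763 + 5088) + (93/2)*(-23) = 38851 - 2139/2 = 75563/2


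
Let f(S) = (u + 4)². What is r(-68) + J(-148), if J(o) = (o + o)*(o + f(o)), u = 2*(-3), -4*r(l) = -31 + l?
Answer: 170595/4 ≈ 42649.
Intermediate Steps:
r(l) = 31/4 - l/4 (r(l) = -(-31 + l)/4 = 31/4 - l/4)
u = -6
f(S) = 4 (f(S) = (-6 + 4)² = (-2)² = 4)
J(o) = 2*o*(4 + o) (J(o) = (o + o)*(o + 4) = (2*o)*(4 + o) = 2*o*(4 + o))
r(-68) + J(-148) = (31/4 - ¼*(-68)) + 2*(-148)*(4 - 148) = (31/4 + 17) + 2*(-148)*(-144) = 99/4 + 42624 = 170595/4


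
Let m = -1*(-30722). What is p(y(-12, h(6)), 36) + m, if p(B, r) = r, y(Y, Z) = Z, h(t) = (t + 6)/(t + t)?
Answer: 30758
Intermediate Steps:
h(t) = (6 + t)/(2*t) (h(t) = (6 + t)/((2*t)) = (6 + t)*(1/(2*t)) = (6 + t)/(2*t))
m = 30722
p(y(-12, h(6)), 36) + m = 36 + 30722 = 30758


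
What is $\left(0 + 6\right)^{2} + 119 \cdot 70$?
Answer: $8366$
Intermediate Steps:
$\left(0 + 6\right)^{2} + 119 \cdot 70 = 6^{2} + 8330 = 36 + 8330 = 8366$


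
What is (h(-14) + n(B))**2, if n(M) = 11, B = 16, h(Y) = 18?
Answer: 841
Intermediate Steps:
(h(-14) + n(B))**2 = (18 + 11)**2 = 29**2 = 841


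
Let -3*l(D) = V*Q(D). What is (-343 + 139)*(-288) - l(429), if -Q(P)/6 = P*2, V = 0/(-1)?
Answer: 58752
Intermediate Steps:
V = 0 (V = 0*(-1) = 0)
Q(P) = -12*P (Q(P) = -6*P*2 = -12*P)
l(D) = 0 (l(D) = -0*(-12*D) = -⅓*0 = 0)
(-343 + 139)*(-288) - l(429) = (-343 + 139)*(-288) - 1*0 = -204*(-288) + 0 = 58752 + 0 = 58752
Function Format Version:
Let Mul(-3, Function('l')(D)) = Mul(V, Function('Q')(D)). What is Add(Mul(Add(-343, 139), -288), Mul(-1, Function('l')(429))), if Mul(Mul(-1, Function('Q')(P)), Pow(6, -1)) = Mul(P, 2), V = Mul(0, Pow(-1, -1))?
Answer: 58752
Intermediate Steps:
V = 0 (V = Mul(0, -1) = 0)
Function('Q')(P) = Mul(-12, P) (Function('Q')(P) = Mul(-6, Mul(P, 2)) = Mul(-6, Mul(2, P)) = Mul(-12, P))
Function('l')(D) = 0 (Function('l')(D) = Mul(Rational(-1, 3), Mul(0, Mul(-12, D))) = Mul(Rational(-1, 3), 0) = 0)
Add(Mul(Add(-343, 139), -288), Mul(-1, Function('l')(429))) = Add(Mul(Add(-343, 139), -288), Mul(-1, 0)) = Add(Mul(-204, -288), 0) = Add(58752, 0) = 58752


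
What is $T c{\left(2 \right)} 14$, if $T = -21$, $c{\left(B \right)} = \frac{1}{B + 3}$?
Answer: $- \frac{294}{5} \approx -58.8$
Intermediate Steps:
$c{\left(B \right)} = \frac{1}{3 + B}$
$T c{\left(2 \right)} 14 = - \frac{21}{3 + 2} \cdot 14 = - \frac{21}{5} \cdot 14 = \left(-21\right) \frac{1}{5} \cdot 14 = \left(- \frac{21}{5}\right) 14 = - \frac{294}{5}$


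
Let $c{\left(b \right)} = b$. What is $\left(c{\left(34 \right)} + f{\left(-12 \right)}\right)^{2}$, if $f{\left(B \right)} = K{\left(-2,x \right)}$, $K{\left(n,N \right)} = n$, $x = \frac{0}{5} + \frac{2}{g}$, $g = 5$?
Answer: $1024$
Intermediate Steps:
$x = \frac{2}{5}$ ($x = \frac{0}{5} + \frac{2}{5} = 0 \cdot \frac{1}{5} + 2 \cdot \frac{1}{5} = 0 + \frac{2}{5} = \frac{2}{5} \approx 0.4$)
$f{\left(B \right)} = -2$
$\left(c{\left(34 \right)} + f{\left(-12 \right)}\right)^{2} = \left(34 - 2\right)^{2} = 32^{2} = 1024$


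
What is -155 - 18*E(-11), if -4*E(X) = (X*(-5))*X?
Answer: -5755/2 ≈ -2877.5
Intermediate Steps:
E(X) = 5*X²/4 (E(X) = -X*(-5)*X/4 = -(-5*X)*X/4 = -(-5)*X²/4 = 5*X²/4)
-155 - 18*E(-11) = -155 - 45*(-11)²/2 = -155 - 45*121/2 = -155 - 18*605/4 = -155 - 5445/2 = -5755/2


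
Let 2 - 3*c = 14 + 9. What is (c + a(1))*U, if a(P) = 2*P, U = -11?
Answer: 55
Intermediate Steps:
c = -7 (c = 2/3 - (14 + 9)/3 = 2/3 - 1/3*23 = 2/3 - 23/3 = -7)
(c + a(1))*U = (-7 + 2*1)*(-11) = (-7 + 2)*(-11) = -5*(-11) = 55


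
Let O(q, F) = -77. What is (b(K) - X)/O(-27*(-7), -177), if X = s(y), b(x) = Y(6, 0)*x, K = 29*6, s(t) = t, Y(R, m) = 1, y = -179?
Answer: -353/77 ≈ -4.5844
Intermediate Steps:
K = 174
b(x) = x (b(x) = 1*x = x)
X = -179
(b(K) - X)/O(-27*(-7), -177) = (174 - 1*(-179))/(-77) = (174 + 179)*(-1/77) = 353*(-1/77) = -353/77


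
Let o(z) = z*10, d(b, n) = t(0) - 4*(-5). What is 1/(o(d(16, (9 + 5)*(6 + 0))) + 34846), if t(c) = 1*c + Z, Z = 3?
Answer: 1/35076 ≈ 2.8510e-5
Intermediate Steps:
t(c) = 3 + c (t(c) = 1*c + 3 = c + 3 = 3 + c)
d(b, n) = 23 (d(b, n) = (3 + 0) - 4*(-5) = 3 + 20 = 23)
o(z) = 10*z
1/(o(d(16, (9 + 5)*(6 + 0))) + 34846) = 1/(10*23 + 34846) = 1/(230 + 34846) = 1/35076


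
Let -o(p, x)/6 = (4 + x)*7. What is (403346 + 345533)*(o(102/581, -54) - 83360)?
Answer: -60853907540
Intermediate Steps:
o(p, x) = -168 - 42*x (o(p, x) = -6*(4 + x)*7 = -6*(28 + 7*x) = -168 - 42*x)
(403346 + 345533)*(o(102/581, -54) - 83360) = (403346 + 345533)*((-168 - 42*(-54)) - 83360) = 748879*((-168 + 2268) - 83360) = 748879*(2100 - 83360) = 748879*(-81260) = -60853907540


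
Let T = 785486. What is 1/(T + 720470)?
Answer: 1/1505956 ≈ 6.6403e-7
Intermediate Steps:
1/(T + 720470) = 1/(785486 + 720470) = 1/1505956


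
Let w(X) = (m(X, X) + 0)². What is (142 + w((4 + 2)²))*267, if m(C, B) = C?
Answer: 383946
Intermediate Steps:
w(X) = X² (w(X) = (X + 0)² = X²)
(142 + w((4 + 2)²))*267 = (142 + ((4 + 2)²)²)*267 = (142 + (6²)²)*267 = (142 + 36²)*267 = (142 + 1296)*267 = 1438*267 = 383946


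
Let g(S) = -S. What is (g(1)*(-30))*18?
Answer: 540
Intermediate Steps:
(g(1)*(-30))*18 = (-1*1*(-30))*18 = -1*(-30)*18 = 30*18 = 540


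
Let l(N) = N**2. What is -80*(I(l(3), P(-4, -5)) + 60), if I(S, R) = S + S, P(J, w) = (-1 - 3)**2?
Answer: -6240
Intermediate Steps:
P(J, w) = 16 (P(J, w) = (-4)**2 = 16)
I(S, R) = 2*S
-80*(I(l(3), P(-4, -5)) + 60) = -80*(2*3**2 + 60) = -80*(2*9 + 60) = -80*(18 + 60) = -80*78 = -6240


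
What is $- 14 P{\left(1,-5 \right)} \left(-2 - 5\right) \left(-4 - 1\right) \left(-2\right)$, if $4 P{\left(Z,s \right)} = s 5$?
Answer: $-6125$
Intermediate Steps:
$P{\left(Z,s \right)} = \frac{5 s}{4}$ ($P{\left(Z,s \right)} = \frac{s 5}{4} = \frac{5 s}{4}$)
$- 14 P{\left(1,-5 \right)} \left(-2 - 5\right) \left(-4 - 1\right) \left(-2\right) = - 14 \cdot \frac{5}{4} \left(-5\right) \left(-2 - 5\right) \left(-4 - 1\right) \left(-2\right) = \left(-14\right) \left(- \frac{25}{4}\right) \left(- 7 \left(\left(-5\right) \left(-2\right)\right)\right) = \frac{175 \left(\left(-7\right) 10\right)}{2} = \frac{175}{2} \left(-70\right) = -6125$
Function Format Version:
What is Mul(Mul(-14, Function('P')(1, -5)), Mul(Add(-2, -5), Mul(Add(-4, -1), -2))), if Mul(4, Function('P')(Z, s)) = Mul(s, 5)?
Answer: -6125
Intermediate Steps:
Function('P')(Z, s) = Mul(Rational(5, 4), s) (Function('P')(Z, s) = Mul(Rational(1, 4), Mul(s, 5)) = Mul(Rational(1, 4), Mul(5, s)) = Mul(Rational(5, 4), s))
Mul(Mul(-14, Function('P')(1, -5)), Mul(Add(-2, -5), Mul(Add(-4, -1), -2))) = Mul(Mul(-14, Mul(Rational(5, 4), -5)), Mul(Add(-2, -5), Mul(Add(-4, -1), -2))) = Mul(Mul(-14, Rational(-25, 4)), Mul(-7, Mul(-5, -2))) = Mul(Rational(175, 2), Mul(-7, 10)) = Mul(Rational(175, 2), -70) = -6125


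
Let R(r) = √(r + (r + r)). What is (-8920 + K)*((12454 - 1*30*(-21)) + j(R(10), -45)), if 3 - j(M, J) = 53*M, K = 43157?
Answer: 448059619 - 1814561*√30 ≈ 4.3812e+8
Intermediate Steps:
R(r) = √3*√r (R(r) = √(r + 2*r) = √(3*r) = √3*√r)
j(M, J) = 3 - 53*M
(-8920 + K)*((12454 - 1*30*(-21)) + j(R(10), -45)) = (-8920 + 43157)*((12454 - 1*30*(-21)) + (3 - 53*√3*√10)) = 34237*((12454 - 30*(-21)) + (3 - 53*√30)) = 34237*((12454 - 1*(-630)) + (3 - 53*√30)) = 34237*((12454 + 630) + (3 - 53*√30)) = 34237*(13084 + (3 - 53*√30)) = 34237*(13087 - 53*√30) = 448059619 - 1814561*√30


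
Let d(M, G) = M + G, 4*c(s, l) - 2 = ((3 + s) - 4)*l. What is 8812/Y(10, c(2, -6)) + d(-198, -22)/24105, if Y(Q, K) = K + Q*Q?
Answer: 14159432/159093 ≈ 89.001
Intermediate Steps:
c(s, l) = ½ + l*(-1 + s)/4 (c(s, l) = ½ + (((3 + s) - 4)*l)/4 = ½ + ((-1 + s)*l)/4 = ½ + (l*(-1 + s))/4 = ½ + l*(-1 + s)/4)
d(M, G) = G + M
Y(Q, K) = K + Q²
8812/Y(10, c(2, -6)) + d(-198, -22)/24105 = 8812/((½ - ¼*(-6) + (¼)*(-6)*2) + 10²) + (-22 - 198)/24105 = 8812/((½ + 3/2 - 3) + 100) - 220*1/24105 = 8812/(-1 + 100) - 44/4821 = 8812/99 - 44/4821 = 14159432/159093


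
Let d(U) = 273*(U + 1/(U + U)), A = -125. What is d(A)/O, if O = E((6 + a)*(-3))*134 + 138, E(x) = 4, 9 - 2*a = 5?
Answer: -8531523/168500 ≈ -50.632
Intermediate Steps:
a = 2 (a = 9/2 - ½*5 = 9/2 - 5/2 = 2)
O = 674 (O = 4*134 + 138 = 536 + 138 = 674)
d(U) = 273*U + 273/(2*U) (d(U) = 273*(U + 1/(2*U)) = 273*U + 273/(2*U))
d(A)/O = (273*(-125) + (273/2)/(-125))/674 = (-34125 + (273/2)*(-1/125))*(1/674) = (-34125 - 273/250)*(1/674) = -8531523/250*1/674 = -8531523/168500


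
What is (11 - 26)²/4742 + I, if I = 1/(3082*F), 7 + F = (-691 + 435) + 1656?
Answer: 241495148/5089619423 ≈ 0.047449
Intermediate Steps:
F = 1393 (F = -7 + ((-691 + 435) + 1656) = -7 + (-256 + 1656) = -7 + 1400 = 1393)
I = 1/4293226 (I = 1/(3082*1393) = (1/3082)*(1/1393) = 1/4293226 ≈ 2.3293e-7)
(11 - 26)²/4742 + I = (11 - 26)²/4742 + 1/4293226 = (-15)²*(1/4742) + 1/4293226 = 225*(1/4742) + 1/4293226 = 225/4742 + 1/4293226 = 241495148/5089619423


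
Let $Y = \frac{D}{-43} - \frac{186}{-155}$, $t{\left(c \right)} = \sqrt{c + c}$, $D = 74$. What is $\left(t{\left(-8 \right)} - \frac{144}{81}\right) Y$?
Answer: $\frac{1792}{1935} - \frac{448 i}{215} \approx 0.9261 - 2.0837 i$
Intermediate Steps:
$t{\left(c \right)} = \sqrt{2} \sqrt{c}$ ($t{\left(c \right)} = \sqrt{2 c} = \sqrt{2} \sqrt{c}$)
$Y = - \frac{112}{215}$ ($Y = \frac{74}{-43} - \frac{186}{-155} = 74 \left(- \frac{1}{43}\right) - - \frac{6}{5} = - \frac{74}{43} + \frac{6}{5} = - \frac{112}{215} \approx -0.52093$)
$\left(t{\left(-8 \right)} - \frac{144}{81}\right) Y = \left(\sqrt{2} \sqrt{-8} - \frac{144}{81}\right) \left(- \frac{112}{215}\right) = \left(\sqrt{2} \cdot 2 i \sqrt{2} - \frac{16}{9}\right) \left(- \frac{112}{215}\right) = \left(4 i - \frac{16}{9}\right) \left(- \frac{112}{215}\right) = \left(- \frac{16}{9} + 4 i\right) \left(- \frac{112}{215}\right) = \frac{1792}{1935} - \frac{448 i}{215}$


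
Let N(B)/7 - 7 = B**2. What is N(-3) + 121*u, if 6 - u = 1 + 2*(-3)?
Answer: 1443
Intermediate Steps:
u = 11 (u = 6 - (1 + 2*(-3)) = 6 - (1 - 6) = 6 - 1*(-5) = 6 + 5 = 11)
N(B) = 49 + 7*B**2
N(-3) + 121*u = (49 + 7*(-3)**2) + 121*11 = (49 + 7*9) + 1331 = (49 + 63) + 1331 = 112 + 1331 = 1443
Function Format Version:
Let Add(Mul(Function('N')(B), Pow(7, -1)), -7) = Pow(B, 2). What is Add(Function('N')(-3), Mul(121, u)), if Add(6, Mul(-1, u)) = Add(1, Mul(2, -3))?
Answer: 1443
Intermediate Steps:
u = 11 (u = Add(6, Mul(-1, Add(1, Mul(2, -3)))) = Add(6, Mul(-1, Add(1, -6))) = Add(6, Mul(-1, -5)) = Add(6, 5) = 11)
Function('N')(B) = Add(49, Mul(7, Pow(B, 2)))
Add(Function('N')(-3), Mul(121, u)) = Add(Add(49, Mul(7, Pow(-3, 2))), Mul(121, 11)) = Add(Add(49, Mul(7, 9)), 1331) = Add(Add(49, 63), 1331) = Add(112, 1331) = 1443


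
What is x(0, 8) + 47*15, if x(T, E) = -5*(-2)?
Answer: 715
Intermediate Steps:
x(T, E) = 10
x(0, 8) + 47*15 = 10 + 47*15 = 10 + 705 = 715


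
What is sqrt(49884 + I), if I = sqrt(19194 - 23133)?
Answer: sqrt(49884 + I*sqrt(3939)) ≈ 223.35 + 0.141*I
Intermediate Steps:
I = I*sqrt(3939) (I = sqrt(-3939) = I*sqrt(3939) ≈ 62.761*I)
sqrt(49884 + I) = sqrt(49884 + I*sqrt(3939))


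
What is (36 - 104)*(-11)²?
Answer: -8228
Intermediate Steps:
(36 - 104)*(-11)² = -68*121 = -8228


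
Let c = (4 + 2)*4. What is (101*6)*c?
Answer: 14544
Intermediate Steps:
c = 24 (c = 6*4 = 24)
(101*6)*c = (101*6)*24 = 606*24 = 14544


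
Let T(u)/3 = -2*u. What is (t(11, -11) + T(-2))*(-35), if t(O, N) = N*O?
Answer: 3815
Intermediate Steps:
T(u) = -6*u (T(u) = 3*(-2*u) = -6*u)
(t(11, -11) + T(-2))*(-35) = (-11*11 - 6*(-2))*(-35) = (-121 + 12)*(-35) = -109*(-35) = 3815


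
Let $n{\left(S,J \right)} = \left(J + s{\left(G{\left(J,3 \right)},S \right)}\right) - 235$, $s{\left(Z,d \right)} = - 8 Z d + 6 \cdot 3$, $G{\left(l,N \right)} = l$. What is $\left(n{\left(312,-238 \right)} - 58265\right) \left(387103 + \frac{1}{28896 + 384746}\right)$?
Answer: $\frac{42858910834169328}{206821} \approx 2.0723 \cdot 10^{11}$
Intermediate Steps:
$s{\left(Z,d \right)} = 18 - 8 Z d$ ($s{\left(Z,d \right)} = - 8 Z d + 18 = 18 - 8 Z d$)
$n{\left(S,J \right)} = -217 + J - 8 J S$ ($n{\left(S,J \right)} = \left(J - \left(-18 + 8 J S\right)\right) - 235 = \left(18 + J - 8 J S\right) - 235 = -217 + J - 8 J S$)
$\left(n{\left(312,-238 \right)} - 58265\right) \left(387103 + \frac{1}{28896 + 384746}\right) = \left(\left(-217 - 238 - \left(-1904\right) 312\right) - 58265\right) \left(387103 + \frac{1}{28896 + 384746}\right) = \left(\left(-217 - 238 + 594048\right) - 58265\right) \left(387103 + \frac{1}{413642}\right) = \left(593593 - 58265\right) \left(387103 + \frac{1}{413642}\right) = 535328 \cdot \frac{160122059127}{413642} = \frac{42858910834169328}{206821}$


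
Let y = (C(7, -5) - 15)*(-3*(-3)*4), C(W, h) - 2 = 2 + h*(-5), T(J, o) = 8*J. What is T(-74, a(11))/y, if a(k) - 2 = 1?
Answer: -74/63 ≈ -1.1746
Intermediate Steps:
a(k) = 3 (a(k) = 2 + 1 = 3)
C(W, h) = 4 - 5*h (C(W, h) = 2 + (2 + h*(-5)) = 2 + (2 - 5*h) = 4 - 5*h)
y = 504 (y = ((4 - 5*(-5)) - 15)*(-3*(-3)*4) = ((4 + 25) - 15)*(9*4) = (29 - 15)*36 = 14*36 = 504)
T(-74, a(11))/y = (8*(-74))/504 = -592*1/504 = -74/63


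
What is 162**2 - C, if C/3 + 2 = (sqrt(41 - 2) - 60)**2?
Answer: 15333 + 360*sqrt(39) ≈ 17581.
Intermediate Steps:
C = -6 + 3*(-60 + sqrt(39))**2 (C = -6 + 3*(sqrt(41 - 2) - 60)**2 = -6 + 3*(sqrt(39) - 60)**2 = -6 + 3*(-60 + sqrt(39))**2 ≈ 8662.8)
162**2 - C = 162**2 - (10911 - 360*sqrt(39)) = 26244 + (-10911 + 360*sqrt(39)) = 15333 + 360*sqrt(39)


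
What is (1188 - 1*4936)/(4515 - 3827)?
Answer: -937/172 ≈ -5.4477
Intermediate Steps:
(1188 - 1*4936)/(4515 - 3827) = (1188 - 4936)/688 = -3748*1/688 = -937/172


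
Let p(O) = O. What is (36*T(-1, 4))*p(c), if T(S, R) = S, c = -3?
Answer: 108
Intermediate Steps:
(36*T(-1, 4))*p(c) = (36*(-1))*(-3) = -36*(-3) = 108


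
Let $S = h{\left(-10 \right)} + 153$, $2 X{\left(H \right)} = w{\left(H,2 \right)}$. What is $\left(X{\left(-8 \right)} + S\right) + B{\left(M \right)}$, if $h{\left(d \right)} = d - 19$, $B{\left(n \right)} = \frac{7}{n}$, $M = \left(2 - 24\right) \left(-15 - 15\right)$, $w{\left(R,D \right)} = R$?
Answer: $\frac{79207}{660} \approx 120.01$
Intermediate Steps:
$X{\left(H \right)} = \frac{H}{2}$
$M = 660$ ($M = \left(-22\right) \left(-30\right) = 660$)
$h{\left(d \right)} = -19 + d$ ($h{\left(d \right)} = d - 19 = -19 + d$)
$S = 124$ ($S = \left(-19 - 10\right) + 153 = -29 + 153 = 124$)
$\left(X{\left(-8 \right)} + S\right) + B{\left(M \right)} = \left(\frac{1}{2} \left(-8\right) + 124\right) + \frac{7}{660} = \left(-4 + 124\right) + 7 \cdot \frac{1}{660} = 120 + \frac{7}{660} = \frac{79207}{660}$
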